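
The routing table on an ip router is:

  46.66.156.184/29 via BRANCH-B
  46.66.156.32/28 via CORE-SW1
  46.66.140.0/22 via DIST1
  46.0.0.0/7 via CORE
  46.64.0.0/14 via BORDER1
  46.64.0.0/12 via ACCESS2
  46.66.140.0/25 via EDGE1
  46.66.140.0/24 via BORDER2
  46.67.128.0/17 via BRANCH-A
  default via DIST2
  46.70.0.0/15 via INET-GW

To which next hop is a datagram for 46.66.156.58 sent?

BORDER1

Routes whose prefix contains 46.66.156.58:
  0.0.0.0/0 (default, matches everything) -> DIST2
  46.0.0.0/7 (46.0.0.0 - 47.255.255.255) -> CORE
  46.64.0.0/12 (46.64.0.0 - 46.79.255.255) -> ACCESS2
  46.64.0.0/14 (46.64.0.0 - 46.67.255.255) -> BORDER1
More-specific entries that do NOT match:
  46.66.156.184/29 (46.66.156.184 - 46.66.156.191) does not contain 46.66.156.58
  46.66.156.32/28 (46.66.156.32 - 46.66.156.47) does not contain 46.66.156.58
  46.66.140.0/25 (46.66.140.0 - 46.66.140.127) does not contain 46.66.156.58
  46.66.140.0/24 (46.66.140.0 - 46.66.140.255) does not contain 46.66.156.58
  46.66.140.0/22 (46.66.140.0 - 46.66.143.255) does not contain 46.66.156.58
  46.67.128.0/17 (46.67.128.0 - 46.67.255.255) does not contain 46.66.156.58
  46.70.0.0/15 (46.70.0.0 - 46.71.255.255) does not contain 46.66.156.58
Longest matching prefix is /14 -> next hop BORDER1.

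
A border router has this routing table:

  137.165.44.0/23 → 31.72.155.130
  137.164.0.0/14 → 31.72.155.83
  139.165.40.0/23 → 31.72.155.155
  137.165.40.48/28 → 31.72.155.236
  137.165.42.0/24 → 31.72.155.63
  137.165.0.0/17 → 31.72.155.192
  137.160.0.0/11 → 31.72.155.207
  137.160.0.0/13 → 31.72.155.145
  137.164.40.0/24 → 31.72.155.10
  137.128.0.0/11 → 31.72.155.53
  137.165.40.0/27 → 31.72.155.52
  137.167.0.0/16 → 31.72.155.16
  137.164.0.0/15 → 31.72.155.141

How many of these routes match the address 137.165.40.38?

5

Prefixes containing 137.165.40.38:
  137.160.0.0/11 (137.160.0.0 - 137.191.255.255)
  137.160.0.0/13 (137.160.0.0 - 137.167.255.255)
  137.164.0.0/14 (137.164.0.0 - 137.167.255.255)
  137.164.0.0/15 (137.164.0.0 - 137.165.255.255)
  137.165.0.0/17 (137.165.0.0 - 137.165.127.255)
Total matching entries: 5.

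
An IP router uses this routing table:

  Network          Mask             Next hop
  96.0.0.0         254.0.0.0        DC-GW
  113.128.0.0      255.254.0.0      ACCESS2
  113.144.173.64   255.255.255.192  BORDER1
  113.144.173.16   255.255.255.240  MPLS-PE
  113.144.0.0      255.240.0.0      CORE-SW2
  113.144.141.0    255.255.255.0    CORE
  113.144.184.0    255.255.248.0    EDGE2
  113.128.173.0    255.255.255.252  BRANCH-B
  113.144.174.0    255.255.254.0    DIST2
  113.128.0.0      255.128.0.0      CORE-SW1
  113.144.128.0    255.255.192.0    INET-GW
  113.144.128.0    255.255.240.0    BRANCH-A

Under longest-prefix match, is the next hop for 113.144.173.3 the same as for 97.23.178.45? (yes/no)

113.144.173.3: longest match 113.144.128.0/18 -> INET-GW
97.23.178.45: longest match 96.0.0.0/7 -> DC-GW

no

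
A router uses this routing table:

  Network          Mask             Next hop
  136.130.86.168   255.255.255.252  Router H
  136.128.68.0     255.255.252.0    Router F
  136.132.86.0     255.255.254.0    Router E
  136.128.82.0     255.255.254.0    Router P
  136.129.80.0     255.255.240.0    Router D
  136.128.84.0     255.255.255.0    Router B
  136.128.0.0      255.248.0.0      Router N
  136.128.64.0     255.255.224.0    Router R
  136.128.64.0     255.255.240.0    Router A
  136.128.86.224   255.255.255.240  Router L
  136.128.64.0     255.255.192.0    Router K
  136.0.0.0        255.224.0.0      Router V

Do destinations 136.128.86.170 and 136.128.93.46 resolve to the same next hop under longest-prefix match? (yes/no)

136.128.86.170: longest match 136.128.64.0/19 -> Router R
136.128.93.46: longest match 136.128.64.0/19 -> Router R

yes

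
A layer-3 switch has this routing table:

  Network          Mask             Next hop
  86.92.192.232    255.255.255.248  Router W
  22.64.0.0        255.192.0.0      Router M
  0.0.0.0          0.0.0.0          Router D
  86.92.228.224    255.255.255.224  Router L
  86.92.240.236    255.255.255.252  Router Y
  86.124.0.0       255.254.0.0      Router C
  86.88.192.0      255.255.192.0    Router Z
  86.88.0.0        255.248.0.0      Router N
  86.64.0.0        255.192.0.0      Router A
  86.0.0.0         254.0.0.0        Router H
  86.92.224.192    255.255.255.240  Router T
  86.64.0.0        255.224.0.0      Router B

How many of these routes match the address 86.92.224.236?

5

Prefixes containing 86.92.224.236:
  0.0.0.0/0 (default, matches everything)
  86.0.0.0/7 (86.0.0.0 - 87.255.255.255)
  86.64.0.0/10 (86.64.0.0 - 86.127.255.255)
  86.64.0.0/11 (86.64.0.0 - 86.95.255.255)
  86.88.0.0/13 (86.88.0.0 - 86.95.255.255)
Total matching entries: 5.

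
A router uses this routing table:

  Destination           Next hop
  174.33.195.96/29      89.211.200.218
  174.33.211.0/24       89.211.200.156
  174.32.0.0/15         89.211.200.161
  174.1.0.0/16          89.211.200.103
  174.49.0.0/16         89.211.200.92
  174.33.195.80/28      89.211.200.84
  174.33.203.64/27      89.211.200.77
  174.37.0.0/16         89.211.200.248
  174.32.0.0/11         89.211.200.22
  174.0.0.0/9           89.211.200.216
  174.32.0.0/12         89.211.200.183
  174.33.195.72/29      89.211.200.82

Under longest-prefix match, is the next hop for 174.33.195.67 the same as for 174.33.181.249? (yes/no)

174.33.195.67: longest match 174.32.0.0/15 -> 89.211.200.161
174.33.181.249: longest match 174.32.0.0/15 -> 89.211.200.161

yes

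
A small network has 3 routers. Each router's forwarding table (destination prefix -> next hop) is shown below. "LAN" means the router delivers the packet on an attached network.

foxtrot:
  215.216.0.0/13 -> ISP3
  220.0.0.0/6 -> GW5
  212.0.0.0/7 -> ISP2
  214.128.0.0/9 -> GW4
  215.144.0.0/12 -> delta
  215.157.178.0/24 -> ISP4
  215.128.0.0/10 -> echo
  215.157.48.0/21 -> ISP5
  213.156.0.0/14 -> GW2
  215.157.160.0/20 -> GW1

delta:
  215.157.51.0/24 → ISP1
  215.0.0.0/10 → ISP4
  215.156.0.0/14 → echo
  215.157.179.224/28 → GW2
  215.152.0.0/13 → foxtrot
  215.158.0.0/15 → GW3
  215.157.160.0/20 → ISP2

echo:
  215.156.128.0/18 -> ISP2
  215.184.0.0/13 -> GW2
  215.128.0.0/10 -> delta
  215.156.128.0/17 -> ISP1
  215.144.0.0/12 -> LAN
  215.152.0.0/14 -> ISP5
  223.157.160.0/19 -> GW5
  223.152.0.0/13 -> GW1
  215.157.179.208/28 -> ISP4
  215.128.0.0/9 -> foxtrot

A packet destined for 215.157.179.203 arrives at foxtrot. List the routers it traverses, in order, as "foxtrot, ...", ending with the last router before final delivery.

At foxtrot: longest match for 215.157.179.203 is 215.144.0.0/12 -> delta
At delta: longest match for 215.157.179.203 is 215.156.0.0/14 -> echo
At echo: longest match for 215.157.179.203 is 215.144.0.0/12 -> LAN

foxtrot, delta, echo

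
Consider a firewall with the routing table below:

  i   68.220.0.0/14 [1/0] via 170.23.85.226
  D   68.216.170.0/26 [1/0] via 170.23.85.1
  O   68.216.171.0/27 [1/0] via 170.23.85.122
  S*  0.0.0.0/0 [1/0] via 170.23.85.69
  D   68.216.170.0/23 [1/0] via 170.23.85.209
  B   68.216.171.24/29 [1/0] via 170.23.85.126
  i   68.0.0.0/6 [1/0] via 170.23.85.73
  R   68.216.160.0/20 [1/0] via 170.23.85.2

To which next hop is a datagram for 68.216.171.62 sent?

Routes whose prefix contains 68.216.171.62:
  0.0.0.0/0 (default, matches everything) -> 170.23.85.69
  68.0.0.0/6 (68.0.0.0 - 71.255.255.255) -> 170.23.85.73
  68.216.160.0/20 (68.216.160.0 - 68.216.175.255) -> 170.23.85.2
  68.216.170.0/23 (68.216.170.0 - 68.216.171.255) -> 170.23.85.209
More-specific entries that do NOT match:
  68.216.171.24/29 (68.216.171.24 - 68.216.171.31) does not contain 68.216.171.62
  68.216.171.0/27 (68.216.171.0 - 68.216.171.31) does not contain 68.216.171.62
  68.216.170.0/26 (68.216.170.0 - 68.216.170.63) does not contain 68.216.171.62
Longest matching prefix is /23 -> next hop 170.23.85.209.

170.23.85.209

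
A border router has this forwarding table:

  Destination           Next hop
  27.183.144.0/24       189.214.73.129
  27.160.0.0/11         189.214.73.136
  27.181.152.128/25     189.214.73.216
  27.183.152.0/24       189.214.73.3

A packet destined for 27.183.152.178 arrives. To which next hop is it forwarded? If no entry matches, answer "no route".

Routes whose prefix contains 27.183.152.178:
  27.160.0.0/11 (27.160.0.0 - 27.191.255.255) -> 189.214.73.136
  27.183.152.0/24 (27.183.152.0 - 27.183.152.255) -> 189.214.73.3
More-specific entries that do NOT match:
  27.181.152.128/25 (27.181.152.128 - 27.181.152.255) does not contain 27.183.152.178
Longest matching prefix is /24 -> next hop 189.214.73.3.

189.214.73.3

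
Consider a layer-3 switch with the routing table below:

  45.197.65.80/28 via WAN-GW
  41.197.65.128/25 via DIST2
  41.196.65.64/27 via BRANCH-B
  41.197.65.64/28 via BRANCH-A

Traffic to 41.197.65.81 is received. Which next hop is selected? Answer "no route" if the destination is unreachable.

No entry's prefix contains 41.197.65.81; there is no default route.

no route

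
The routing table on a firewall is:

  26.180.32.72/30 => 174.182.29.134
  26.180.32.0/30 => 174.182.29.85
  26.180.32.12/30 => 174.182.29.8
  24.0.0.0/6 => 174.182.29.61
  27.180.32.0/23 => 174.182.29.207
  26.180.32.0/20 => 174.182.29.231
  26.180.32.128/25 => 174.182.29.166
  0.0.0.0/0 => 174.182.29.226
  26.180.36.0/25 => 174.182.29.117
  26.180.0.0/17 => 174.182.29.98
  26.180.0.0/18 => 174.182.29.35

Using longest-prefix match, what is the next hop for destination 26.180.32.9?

174.182.29.231

Routes whose prefix contains 26.180.32.9:
  0.0.0.0/0 (default, matches everything) -> 174.182.29.226
  24.0.0.0/6 (24.0.0.0 - 27.255.255.255) -> 174.182.29.61
  26.180.0.0/17 (26.180.0.0 - 26.180.127.255) -> 174.182.29.98
  26.180.0.0/18 (26.180.0.0 - 26.180.63.255) -> 174.182.29.35
  26.180.32.0/20 (26.180.32.0 - 26.180.47.255) -> 174.182.29.231
More-specific entries that do NOT match:
  26.180.32.72/30 (26.180.32.72 - 26.180.32.75) does not contain 26.180.32.9
  26.180.32.0/30 (26.180.32.0 - 26.180.32.3) does not contain 26.180.32.9
  26.180.32.12/30 (26.180.32.12 - 26.180.32.15) does not contain 26.180.32.9
  26.180.32.128/25 (26.180.32.128 - 26.180.32.255) does not contain 26.180.32.9
  26.180.36.0/25 (26.180.36.0 - 26.180.36.127) does not contain 26.180.32.9
  27.180.32.0/23 (27.180.32.0 - 27.180.33.255) does not contain 26.180.32.9
Longest matching prefix is /20 -> next hop 174.182.29.231.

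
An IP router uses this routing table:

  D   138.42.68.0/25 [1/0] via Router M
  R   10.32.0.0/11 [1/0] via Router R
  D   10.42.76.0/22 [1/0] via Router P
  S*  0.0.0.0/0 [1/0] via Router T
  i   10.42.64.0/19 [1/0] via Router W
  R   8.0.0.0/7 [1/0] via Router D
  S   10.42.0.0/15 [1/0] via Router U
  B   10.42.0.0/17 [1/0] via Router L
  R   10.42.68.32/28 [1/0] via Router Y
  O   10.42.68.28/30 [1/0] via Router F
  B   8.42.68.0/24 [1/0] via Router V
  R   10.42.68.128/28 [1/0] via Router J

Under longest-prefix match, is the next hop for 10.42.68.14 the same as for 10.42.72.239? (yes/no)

yes

10.42.68.14: longest match 10.42.64.0/19 -> Router W
10.42.72.239: longest match 10.42.64.0/19 -> Router W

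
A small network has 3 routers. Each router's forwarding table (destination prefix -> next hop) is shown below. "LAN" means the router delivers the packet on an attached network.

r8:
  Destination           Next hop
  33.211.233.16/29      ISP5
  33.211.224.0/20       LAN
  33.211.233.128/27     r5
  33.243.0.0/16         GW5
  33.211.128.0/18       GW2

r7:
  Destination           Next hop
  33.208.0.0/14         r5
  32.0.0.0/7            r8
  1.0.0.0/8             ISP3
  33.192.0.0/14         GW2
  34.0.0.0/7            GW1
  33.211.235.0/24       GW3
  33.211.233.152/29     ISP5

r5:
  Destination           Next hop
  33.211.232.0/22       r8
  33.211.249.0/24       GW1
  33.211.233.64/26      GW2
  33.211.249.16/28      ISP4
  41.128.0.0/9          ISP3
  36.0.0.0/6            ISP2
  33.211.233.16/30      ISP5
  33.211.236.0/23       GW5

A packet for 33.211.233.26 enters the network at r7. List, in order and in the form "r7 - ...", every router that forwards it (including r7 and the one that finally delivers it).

At r7: longest match for 33.211.233.26 is 33.208.0.0/14 -> r5
At r5: longest match for 33.211.233.26 is 33.211.232.0/22 -> r8
At r8: longest match for 33.211.233.26 is 33.211.224.0/20 -> LAN

r7 - r5 - r8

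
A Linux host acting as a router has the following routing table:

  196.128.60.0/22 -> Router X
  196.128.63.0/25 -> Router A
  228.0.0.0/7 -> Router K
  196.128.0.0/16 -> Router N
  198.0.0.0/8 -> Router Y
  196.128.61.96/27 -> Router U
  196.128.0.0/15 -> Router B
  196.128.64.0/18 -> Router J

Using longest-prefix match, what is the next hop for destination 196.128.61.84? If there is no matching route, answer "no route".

Router X

Routes whose prefix contains 196.128.61.84:
  196.128.0.0/15 (196.128.0.0 - 196.129.255.255) -> Router B
  196.128.0.0/16 (196.128.0.0 - 196.128.255.255) -> Router N
  196.128.60.0/22 (196.128.60.0 - 196.128.63.255) -> Router X
More-specific entries that do NOT match:
  196.128.61.96/27 (196.128.61.96 - 196.128.61.127) does not contain 196.128.61.84
  196.128.63.0/25 (196.128.63.0 - 196.128.63.127) does not contain 196.128.61.84
Longest matching prefix is /22 -> next hop Router X.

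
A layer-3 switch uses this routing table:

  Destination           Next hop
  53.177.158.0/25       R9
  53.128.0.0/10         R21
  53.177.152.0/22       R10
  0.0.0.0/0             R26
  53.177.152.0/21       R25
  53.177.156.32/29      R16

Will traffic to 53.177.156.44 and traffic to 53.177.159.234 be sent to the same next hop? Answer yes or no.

53.177.156.44: longest match 53.177.152.0/21 -> R25
53.177.159.234: longest match 53.177.152.0/21 -> R25

yes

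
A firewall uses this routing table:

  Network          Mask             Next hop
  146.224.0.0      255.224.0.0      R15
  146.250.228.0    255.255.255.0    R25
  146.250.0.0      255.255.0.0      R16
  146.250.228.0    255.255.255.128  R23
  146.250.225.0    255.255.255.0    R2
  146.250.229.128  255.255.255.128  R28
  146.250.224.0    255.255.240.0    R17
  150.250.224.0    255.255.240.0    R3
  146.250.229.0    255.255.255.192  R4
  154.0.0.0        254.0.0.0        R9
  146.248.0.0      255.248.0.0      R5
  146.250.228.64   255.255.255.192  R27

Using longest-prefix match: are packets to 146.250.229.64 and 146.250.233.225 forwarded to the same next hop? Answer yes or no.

146.250.229.64: longest match 146.250.224.0/20 -> R17
146.250.233.225: longest match 146.250.224.0/20 -> R17

yes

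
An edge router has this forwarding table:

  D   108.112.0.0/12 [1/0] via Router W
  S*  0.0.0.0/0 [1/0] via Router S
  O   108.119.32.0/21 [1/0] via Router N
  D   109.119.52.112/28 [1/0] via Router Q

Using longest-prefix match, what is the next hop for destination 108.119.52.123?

Routes whose prefix contains 108.119.52.123:
  0.0.0.0/0 (default, matches everything) -> Router S
  108.112.0.0/12 (108.112.0.0 - 108.127.255.255) -> Router W
More-specific entries that do NOT match:
  109.119.52.112/28 (109.119.52.112 - 109.119.52.127) does not contain 108.119.52.123
  108.119.32.0/21 (108.119.32.0 - 108.119.39.255) does not contain 108.119.52.123
Longest matching prefix is /12 -> next hop Router W.

Router W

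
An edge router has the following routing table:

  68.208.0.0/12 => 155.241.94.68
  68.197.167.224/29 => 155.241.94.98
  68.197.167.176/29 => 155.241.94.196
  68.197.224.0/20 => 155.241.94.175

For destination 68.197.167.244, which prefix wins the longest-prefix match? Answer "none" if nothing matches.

68.197.167.244 is outside every listed prefix and there is no default route.

none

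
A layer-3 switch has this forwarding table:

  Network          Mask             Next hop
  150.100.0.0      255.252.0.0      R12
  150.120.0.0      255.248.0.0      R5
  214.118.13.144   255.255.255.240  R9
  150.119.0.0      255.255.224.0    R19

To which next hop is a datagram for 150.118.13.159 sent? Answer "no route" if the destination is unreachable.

no route

No entry's prefix contains 150.118.13.159; there is no default route.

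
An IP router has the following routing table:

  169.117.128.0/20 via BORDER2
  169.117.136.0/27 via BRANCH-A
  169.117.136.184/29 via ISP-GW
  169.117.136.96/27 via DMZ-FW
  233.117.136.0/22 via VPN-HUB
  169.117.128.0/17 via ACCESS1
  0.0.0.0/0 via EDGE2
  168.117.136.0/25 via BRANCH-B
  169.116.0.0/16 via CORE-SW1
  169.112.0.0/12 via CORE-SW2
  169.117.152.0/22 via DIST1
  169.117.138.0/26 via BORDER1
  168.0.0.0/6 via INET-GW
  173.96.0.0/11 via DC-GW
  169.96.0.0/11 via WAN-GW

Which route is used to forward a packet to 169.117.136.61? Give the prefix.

169.117.128.0/20

Entries matching 169.117.136.61:
  0.0.0.0/0 (default, matches everything)
  168.0.0.0/6 (168.0.0.0 - 171.255.255.255)
  169.96.0.0/11 (169.96.0.0 - 169.127.255.255)
  169.112.0.0/12 (169.112.0.0 - 169.127.255.255)
  169.117.128.0/17 (169.117.128.0 - 169.117.255.255)
  169.117.128.0/20 (169.117.128.0 - 169.117.143.255)
Most specific is 169.117.128.0/20.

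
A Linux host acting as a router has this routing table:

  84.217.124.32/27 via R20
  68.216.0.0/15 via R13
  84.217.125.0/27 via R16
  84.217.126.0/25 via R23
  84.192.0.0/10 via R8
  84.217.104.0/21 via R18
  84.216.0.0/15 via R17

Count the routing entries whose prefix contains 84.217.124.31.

2

Prefixes containing 84.217.124.31:
  84.192.0.0/10 (84.192.0.0 - 84.255.255.255)
  84.216.0.0/15 (84.216.0.0 - 84.217.255.255)
Total matching entries: 2.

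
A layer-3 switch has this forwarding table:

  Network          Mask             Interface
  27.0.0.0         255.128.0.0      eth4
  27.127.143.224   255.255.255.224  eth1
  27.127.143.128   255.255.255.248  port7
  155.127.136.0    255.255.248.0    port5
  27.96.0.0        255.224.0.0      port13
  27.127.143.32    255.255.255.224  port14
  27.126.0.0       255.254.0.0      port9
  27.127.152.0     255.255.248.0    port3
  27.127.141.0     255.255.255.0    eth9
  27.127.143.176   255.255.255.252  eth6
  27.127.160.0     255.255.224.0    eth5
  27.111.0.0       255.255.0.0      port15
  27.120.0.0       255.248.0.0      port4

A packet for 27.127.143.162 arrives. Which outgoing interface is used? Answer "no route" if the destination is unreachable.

port9

Routes whose prefix contains 27.127.143.162:
  27.0.0.0/9 (27.0.0.0 - 27.127.255.255) -> eth4
  27.96.0.0/11 (27.96.0.0 - 27.127.255.255) -> port13
  27.120.0.0/13 (27.120.0.0 - 27.127.255.255) -> port4
  27.126.0.0/15 (27.126.0.0 - 27.127.255.255) -> port9
More-specific entries that do NOT match:
  27.127.143.176/30 (27.127.143.176 - 27.127.143.179) does not contain 27.127.143.162
  27.127.143.128/29 (27.127.143.128 - 27.127.143.135) does not contain 27.127.143.162
  27.127.143.224/27 (27.127.143.224 - 27.127.143.255) does not contain 27.127.143.162
  27.127.143.32/27 (27.127.143.32 - 27.127.143.63) does not contain 27.127.143.162
  27.127.141.0/24 (27.127.141.0 - 27.127.141.255) does not contain 27.127.143.162
  155.127.136.0/21 (155.127.136.0 - 155.127.143.255) does not contain 27.127.143.162
  27.127.152.0/21 (27.127.152.0 - 27.127.159.255) does not contain 27.127.143.162
  27.127.160.0/19 (27.127.160.0 - 27.127.191.255) does not contain 27.127.143.162
  27.111.0.0/16 (27.111.0.0 - 27.111.255.255) does not contain 27.127.143.162
Longest matching prefix is /15 -> interface port9.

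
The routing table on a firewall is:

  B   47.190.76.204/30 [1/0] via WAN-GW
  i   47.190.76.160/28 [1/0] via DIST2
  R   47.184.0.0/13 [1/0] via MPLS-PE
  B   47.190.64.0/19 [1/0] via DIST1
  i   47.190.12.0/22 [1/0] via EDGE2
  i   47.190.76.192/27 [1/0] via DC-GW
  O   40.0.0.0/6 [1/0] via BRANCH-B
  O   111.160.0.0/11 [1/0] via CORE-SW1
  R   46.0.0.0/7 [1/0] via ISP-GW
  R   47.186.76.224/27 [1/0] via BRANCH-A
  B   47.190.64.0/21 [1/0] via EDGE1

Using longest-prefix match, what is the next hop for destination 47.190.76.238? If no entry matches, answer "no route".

DIST1

Routes whose prefix contains 47.190.76.238:
  46.0.0.0/7 (46.0.0.0 - 47.255.255.255) -> ISP-GW
  47.184.0.0/13 (47.184.0.0 - 47.191.255.255) -> MPLS-PE
  47.190.64.0/19 (47.190.64.0 - 47.190.95.255) -> DIST1
More-specific entries that do NOT match:
  47.190.76.204/30 (47.190.76.204 - 47.190.76.207) does not contain 47.190.76.238
  47.190.76.160/28 (47.190.76.160 - 47.190.76.175) does not contain 47.190.76.238
  47.190.76.192/27 (47.190.76.192 - 47.190.76.223) does not contain 47.190.76.238
  47.186.76.224/27 (47.186.76.224 - 47.186.76.255) does not contain 47.190.76.238
  47.190.12.0/22 (47.190.12.0 - 47.190.15.255) does not contain 47.190.76.238
  47.190.64.0/21 (47.190.64.0 - 47.190.71.255) does not contain 47.190.76.238
Longest matching prefix is /19 -> next hop DIST1.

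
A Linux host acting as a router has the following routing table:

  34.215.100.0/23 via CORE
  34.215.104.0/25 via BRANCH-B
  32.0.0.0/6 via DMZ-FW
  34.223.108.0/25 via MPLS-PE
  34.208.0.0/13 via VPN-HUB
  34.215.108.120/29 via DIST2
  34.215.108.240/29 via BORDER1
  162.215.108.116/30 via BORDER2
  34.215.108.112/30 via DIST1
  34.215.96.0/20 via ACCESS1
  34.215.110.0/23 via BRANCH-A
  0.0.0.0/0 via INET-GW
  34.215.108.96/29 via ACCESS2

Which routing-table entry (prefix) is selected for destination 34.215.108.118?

Entries matching 34.215.108.118:
  0.0.0.0/0 (default, matches everything)
  32.0.0.0/6 (32.0.0.0 - 35.255.255.255)
  34.208.0.0/13 (34.208.0.0 - 34.215.255.255)
  34.215.96.0/20 (34.215.96.0 - 34.215.111.255)
Most specific is 34.215.96.0/20.

34.215.96.0/20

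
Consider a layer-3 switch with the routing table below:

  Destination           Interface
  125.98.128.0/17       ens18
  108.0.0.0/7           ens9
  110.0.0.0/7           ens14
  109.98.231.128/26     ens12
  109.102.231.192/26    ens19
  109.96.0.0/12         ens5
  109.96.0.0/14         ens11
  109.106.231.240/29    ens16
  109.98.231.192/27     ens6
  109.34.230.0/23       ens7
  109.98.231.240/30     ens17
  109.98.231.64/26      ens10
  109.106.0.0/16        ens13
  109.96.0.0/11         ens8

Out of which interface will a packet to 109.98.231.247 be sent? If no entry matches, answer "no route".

Routes whose prefix contains 109.98.231.247:
  108.0.0.0/7 (108.0.0.0 - 109.255.255.255) -> ens9
  109.96.0.0/11 (109.96.0.0 - 109.127.255.255) -> ens8
  109.96.0.0/12 (109.96.0.0 - 109.111.255.255) -> ens5
  109.96.0.0/14 (109.96.0.0 - 109.99.255.255) -> ens11
More-specific entries that do NOT match:
  109.98.231.240/30 (109.98.231.240 - 109.98.231.243) does not contain 109.98.231.247
  109.106.231.240/29 (109.106.231.240 - 109.106.231.247) does not contain 109.98.231.247
  109.98.231.192/27 (109.98.231.192 - 109.98.231.223) does not contain 109.98.231.247
  109.98.231.128/26 (109.98.231.128 - 109.98.231.191) does not contain 109.98.231.247
  109.102.231.192/26 (109.102.231.192 - 109.102.231.255) does not contain 109.98.231.247
  109.98.231.64/26 (109.98.231.64 - 109.98.231.127) does not contain 109.98.231.247
  109.34.230.0/23 (109.34.230.0 - 109.34.231.255) does not contain 109.98.231.247
  125.98.128.0/17 (125.98.128.0 - 125.98.255.255) does not contain 109.98.231.247
  109.106.0.0/16 (109.106.0.0 - 109.106.255.255) does not contain 109.98.231.247
Longest matching prefix is /14 -> interface ens11.

ens11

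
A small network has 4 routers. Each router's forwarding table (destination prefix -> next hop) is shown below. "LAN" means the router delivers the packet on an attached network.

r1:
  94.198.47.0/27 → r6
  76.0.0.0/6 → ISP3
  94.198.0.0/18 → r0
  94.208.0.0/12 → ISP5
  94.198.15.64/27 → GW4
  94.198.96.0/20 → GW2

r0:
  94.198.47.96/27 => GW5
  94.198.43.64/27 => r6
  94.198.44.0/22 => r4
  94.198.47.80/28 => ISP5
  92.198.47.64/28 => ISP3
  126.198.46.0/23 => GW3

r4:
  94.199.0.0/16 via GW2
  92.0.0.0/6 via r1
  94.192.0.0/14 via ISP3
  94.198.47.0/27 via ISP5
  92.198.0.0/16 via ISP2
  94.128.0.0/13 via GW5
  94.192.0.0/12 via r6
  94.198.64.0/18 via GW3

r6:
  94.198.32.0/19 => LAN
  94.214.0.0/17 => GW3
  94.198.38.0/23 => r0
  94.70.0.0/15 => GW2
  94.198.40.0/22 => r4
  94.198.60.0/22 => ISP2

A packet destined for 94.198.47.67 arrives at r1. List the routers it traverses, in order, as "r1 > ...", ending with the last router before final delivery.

r1 > r0 > r4 > r6

At r1: longest match for 94.198.47.67 is 94.198.0.0/18 -> r0
At r0: longest match for 94.198.47.67 is 94.198.44.0/22 -> r4
At r4: longest match for 94.198.47.67 is 94.192.0.0/12 -> r6
At r6: longest match for 94.198.47.67 is 94.198.32.0/19 -> LAN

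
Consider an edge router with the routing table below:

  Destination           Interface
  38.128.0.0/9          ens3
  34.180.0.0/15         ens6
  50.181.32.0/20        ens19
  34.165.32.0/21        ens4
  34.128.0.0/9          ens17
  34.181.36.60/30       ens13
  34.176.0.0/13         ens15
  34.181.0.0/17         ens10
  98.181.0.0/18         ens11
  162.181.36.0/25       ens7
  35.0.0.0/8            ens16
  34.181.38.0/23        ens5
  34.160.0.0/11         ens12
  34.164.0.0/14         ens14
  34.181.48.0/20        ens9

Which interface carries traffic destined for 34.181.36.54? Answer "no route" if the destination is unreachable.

Routes whose prefix contains 34.181.36.54:
  34.128.0.0/9 (34.128.0.0 - 34.255.255.255) -> ens17
  34.160.0.0/11 (34.160.0.0 - 34.191.255.255) -> ens12
  34.176.0.0/13 (34.176.0.0 - 34.183.255.255) -> ens15
  34.180.0.0/15 (34.180.0.0 - 34.181.255.255) -> ens6
  34.181.0.0/17 (34.181.0.0 - 34.181.127.255) -> ens10
More-specific entries that do NOT match:
  34.181.36.60/30 (34.181.36.60 - 34.181.36.63) does not contain 34.181.36.54
  162.181.36.0/25 (162.181.36.0 - 162.181.36.127) does not contain 34.181.36.54
  34.181.38.0/23 (34.181.38.0 - 34.181.39.255) does not contain 34.181.36.54
  34.165.32.0/21 (34.165.32.0 - 34.165.39.255) does not contain 34.181.36.54
  50.181.32.0/20 (50.181.32.0 - 50.181.47.255) does not contain 34.181.36.54
  34.181.48.0/20 (34.181.48.0 - 34.181.63.255) does not contain 34.181.36.54
  98.181.0.0/18 (98.181.0.0 - 98.181.63.255) does not contain 34.181.36.54
Longest matching prefix is /17 -> interface ens10.

ens10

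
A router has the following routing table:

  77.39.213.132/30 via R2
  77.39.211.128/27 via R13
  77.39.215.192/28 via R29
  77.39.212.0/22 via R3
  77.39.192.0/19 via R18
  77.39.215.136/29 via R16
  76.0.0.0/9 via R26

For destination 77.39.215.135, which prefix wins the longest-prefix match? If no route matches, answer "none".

77.39.212.0/22

Entries matching 77.39.215.135:
  77.39.192.0/19 (77.39.192.0 - 77.39.223.255)
  77.39.212.0/22 (77.39.212.0 - 77.39.215.255)
Most specific is 77.39.212.0/22.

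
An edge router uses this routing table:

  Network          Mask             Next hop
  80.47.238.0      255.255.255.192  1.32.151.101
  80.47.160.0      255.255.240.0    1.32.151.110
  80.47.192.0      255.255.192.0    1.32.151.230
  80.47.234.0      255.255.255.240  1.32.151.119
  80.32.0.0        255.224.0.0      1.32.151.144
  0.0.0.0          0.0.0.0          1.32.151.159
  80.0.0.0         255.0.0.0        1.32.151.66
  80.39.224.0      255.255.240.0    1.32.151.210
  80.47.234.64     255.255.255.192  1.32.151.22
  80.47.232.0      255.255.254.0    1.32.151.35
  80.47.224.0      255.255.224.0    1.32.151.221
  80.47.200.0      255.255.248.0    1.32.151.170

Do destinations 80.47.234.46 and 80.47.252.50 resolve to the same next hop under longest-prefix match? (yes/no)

yes

80.47.234.46: longest match 80.47.224.0/19 -> 1.32.151.221
80.47.252.50: longest match 80.47.224.0/19 -> 1.32.151.221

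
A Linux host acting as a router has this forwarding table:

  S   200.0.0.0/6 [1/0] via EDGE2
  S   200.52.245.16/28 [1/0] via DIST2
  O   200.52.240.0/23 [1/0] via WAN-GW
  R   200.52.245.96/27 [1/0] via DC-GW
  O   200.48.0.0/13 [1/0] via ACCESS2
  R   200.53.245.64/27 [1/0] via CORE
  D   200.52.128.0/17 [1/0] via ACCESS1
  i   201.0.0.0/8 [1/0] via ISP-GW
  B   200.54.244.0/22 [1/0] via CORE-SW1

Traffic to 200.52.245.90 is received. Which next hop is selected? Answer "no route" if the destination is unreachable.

ACCESS1

Routes whose prefix contains 200.52.245.90:
  200.0.0.0/6 (200.0.0.0 - 203.255.255.255) -> EDGE2
  200.48.0.0/13 (200.48.0.0 - 200.55.255.255) -> ACCESS2
  200.52.128.0/17 (200.52.128.0 - 200.52.255.255) -> ACCESS1
More-specific entries that do NOT match:
  200.52.245.16/28 (200.52.245.16 - 200.52.245.31) does not contain 200.52.245.90
  200.52.245.96/27 (200.52.245.96 - 200.52.245.127) does not contain 200.52.245.90
  200.53.245.64/27 (200.53.245.64 - 200.53.245.95) does not contain 200.52.245.90
  200.52.240.0/23 (200.52.240.0 - 200.52.241.255) does not contain 200.52.245.90
  200.54.244.0/22 (200.54.244.0 - 200.54.247.255) does not contain 200.52.245.90
Longest matching prefix is /17 -> next hop ACCESS1.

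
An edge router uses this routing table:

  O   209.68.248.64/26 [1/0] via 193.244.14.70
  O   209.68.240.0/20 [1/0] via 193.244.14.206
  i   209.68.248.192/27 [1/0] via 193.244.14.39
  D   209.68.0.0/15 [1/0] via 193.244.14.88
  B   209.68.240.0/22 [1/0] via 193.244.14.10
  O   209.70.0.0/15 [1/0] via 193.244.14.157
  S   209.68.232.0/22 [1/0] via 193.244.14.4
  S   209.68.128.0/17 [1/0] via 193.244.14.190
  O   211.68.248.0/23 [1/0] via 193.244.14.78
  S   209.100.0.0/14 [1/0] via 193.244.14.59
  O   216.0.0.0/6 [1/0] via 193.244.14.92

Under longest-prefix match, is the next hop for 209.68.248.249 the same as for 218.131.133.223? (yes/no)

209.68.248.249: longest match 209.68.240.0/20 -> 193.244.14.206
218.131.133.223: longest match 216.0.0.0/6 -> 193.244.14.92

no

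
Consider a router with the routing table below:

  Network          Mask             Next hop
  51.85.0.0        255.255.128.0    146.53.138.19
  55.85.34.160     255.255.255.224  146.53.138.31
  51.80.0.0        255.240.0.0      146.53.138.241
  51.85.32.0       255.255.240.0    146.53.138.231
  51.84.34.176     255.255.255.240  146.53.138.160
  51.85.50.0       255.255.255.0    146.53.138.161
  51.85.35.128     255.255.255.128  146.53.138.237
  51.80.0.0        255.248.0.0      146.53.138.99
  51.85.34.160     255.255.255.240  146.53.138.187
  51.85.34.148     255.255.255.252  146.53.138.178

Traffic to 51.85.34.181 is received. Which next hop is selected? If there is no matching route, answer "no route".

146.53.138.231

Routes whose prefix contains 51.85.34.181:
  51.80.0.0/12 (51.80.0.0 - 51.95.255.255) -> 146.53.138.241
  51.80.0.0/13 (51.80.0.0 - 51.87.255.255) -> 146.53.138.99
  51.85.0.0/17 (51.85.0.0 - 51.85.127.255) -> 146.53.138.19
  51.85.32.0/20 (51.85.32.0 - 51.85.47.255) -> 146.53.138.231
More-specific entries that do NOT match:
  51.85.34.148/30 (51.85.34.148 - 51.85.34.151) does not contain 51.85.34.181
  51.84.34.176/28 (51.84.34.176 - 51.84.34.191) does not contain 51.85.34.181
  51.85.34.160/28 (51.85.34.160 - 51.85.34.175) does not contain 51.85.34.181
  55.85.34.160/27 (55.85.34.160 - 55.85.34.191) does not contain 51.85.34.181
  51.85.35.128/25 (51.85.35.128 - 51.85.35.255) does not contain 51.85.34.181
  51.85.50.0/24 (51.85.50.0 - 51.85.50.255) does not contain 51.85.34.181
Longest matching prefix is /20 -> next hop 146.53.138.231.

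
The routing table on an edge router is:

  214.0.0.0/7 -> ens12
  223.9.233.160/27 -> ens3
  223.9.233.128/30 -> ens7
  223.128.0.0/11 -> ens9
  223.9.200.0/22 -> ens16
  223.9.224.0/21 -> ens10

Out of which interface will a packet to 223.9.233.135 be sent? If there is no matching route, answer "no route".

No entry's prefix contains 223.9.233.135; there is no default route.

no route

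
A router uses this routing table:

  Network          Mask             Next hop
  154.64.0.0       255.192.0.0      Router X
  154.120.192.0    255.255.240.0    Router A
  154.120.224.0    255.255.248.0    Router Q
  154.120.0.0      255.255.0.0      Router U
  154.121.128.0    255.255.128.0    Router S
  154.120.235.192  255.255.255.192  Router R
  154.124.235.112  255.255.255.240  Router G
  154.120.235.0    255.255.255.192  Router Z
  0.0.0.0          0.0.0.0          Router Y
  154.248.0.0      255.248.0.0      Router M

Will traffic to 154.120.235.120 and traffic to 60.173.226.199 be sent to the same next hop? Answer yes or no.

154.120.235.120: longest match 154.120.0.0/16 -> Router U
60.173.226.199: longest match 0.0.0.0/0 -> Router Y

no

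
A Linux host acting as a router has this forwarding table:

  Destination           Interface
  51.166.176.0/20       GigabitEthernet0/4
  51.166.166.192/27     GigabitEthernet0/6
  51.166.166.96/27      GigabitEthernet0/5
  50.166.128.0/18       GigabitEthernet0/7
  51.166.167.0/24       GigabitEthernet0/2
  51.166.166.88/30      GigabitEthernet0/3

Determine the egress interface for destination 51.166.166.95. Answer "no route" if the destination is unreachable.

No entry's prefix contains 51.166.166.95; there is no default route.

no route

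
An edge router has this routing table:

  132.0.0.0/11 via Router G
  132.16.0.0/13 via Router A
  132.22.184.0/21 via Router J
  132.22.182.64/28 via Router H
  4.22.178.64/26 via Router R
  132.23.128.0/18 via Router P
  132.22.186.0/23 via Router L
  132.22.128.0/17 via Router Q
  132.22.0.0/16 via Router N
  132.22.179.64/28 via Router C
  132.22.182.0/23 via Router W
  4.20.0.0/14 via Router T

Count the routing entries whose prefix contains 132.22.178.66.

Prefixes containing 132.22.178.66:
  132.0.0.0/11 (132.0.0.0 - 132.31.255.255)
  132.16.0.0/13 (132.16.0.0 - 132.23.255.255)
  132.22.0.0/16 (132.22.0.0 - 132.22.255.255)
  132.22.128.0/17 (132.22.128.0 - 132.22.255.255)
Total matching entries: 4.

4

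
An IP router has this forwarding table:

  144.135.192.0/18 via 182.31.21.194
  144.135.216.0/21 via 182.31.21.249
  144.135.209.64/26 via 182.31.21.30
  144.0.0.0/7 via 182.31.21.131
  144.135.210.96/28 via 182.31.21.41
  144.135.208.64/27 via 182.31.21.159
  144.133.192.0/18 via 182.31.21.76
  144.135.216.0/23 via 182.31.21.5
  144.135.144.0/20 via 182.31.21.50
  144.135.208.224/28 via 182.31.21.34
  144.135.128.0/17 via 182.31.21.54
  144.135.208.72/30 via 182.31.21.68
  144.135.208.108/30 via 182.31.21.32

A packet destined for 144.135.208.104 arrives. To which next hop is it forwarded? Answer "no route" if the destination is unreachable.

182.31.21.194

Routes whose prefix contains 144.135.208.104:
  144.0.0.0/7 (144.0.0.0 - 145.255.255.255) -> 182.31.21.131
  144.135.128.0/17 (144.135.128.0 - 144.135.255.255) -> 182.31.21.54
  144.135.192.0/18 (144.135.192.0 - 144.135.255.255) -> 182.31.21.194
More-specific entries that do NOT match:
  144.135.208.72/30 (144.135.208.72 - 144.135.208.75) does not contain 144.135.208.104
  144.135.208.108/30 (144.135.208.108 - 144.135.208.111) does not contain 144.135.208.104
  144.135.210.96/28 (144.135.210.96 - 144.135.210.111) does not contain 144.135.208.104
  144.135.208.224/28 (144.135.208.224 - 144.135.208.239) does not contain 144.135.208.104
  144.135.208.64/27 (144.135.208.64 - 144.135.208.95) does not contain 144.135.208.104
  144.135.209.64/26 (144.135.209.64 - 144.135.209.127) does not contain 144.135.208.104
  144.135.216.0/23 (144.135.216.0 - 144.135.217.255) does not contain 144.135.208.104
  144.135.216.0/21 (144.135.216.0 - 144.135.223.255) does not contain 144.135.208.104
  144.135.144.0/20 (144.135.144.0 - 144.135.159.255) does not contain 144.135.208.104
Longest matching prefix is /18 -> next hop 182.31.21.194.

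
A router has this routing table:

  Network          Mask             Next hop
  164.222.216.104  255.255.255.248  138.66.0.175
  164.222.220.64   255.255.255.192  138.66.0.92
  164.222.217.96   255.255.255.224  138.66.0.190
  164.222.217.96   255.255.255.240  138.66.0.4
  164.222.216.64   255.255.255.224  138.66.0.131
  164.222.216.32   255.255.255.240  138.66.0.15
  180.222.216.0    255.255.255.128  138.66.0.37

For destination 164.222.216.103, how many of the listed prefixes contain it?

No listed prefix contains 164.222.216.103.
Total matching entries: 0.

0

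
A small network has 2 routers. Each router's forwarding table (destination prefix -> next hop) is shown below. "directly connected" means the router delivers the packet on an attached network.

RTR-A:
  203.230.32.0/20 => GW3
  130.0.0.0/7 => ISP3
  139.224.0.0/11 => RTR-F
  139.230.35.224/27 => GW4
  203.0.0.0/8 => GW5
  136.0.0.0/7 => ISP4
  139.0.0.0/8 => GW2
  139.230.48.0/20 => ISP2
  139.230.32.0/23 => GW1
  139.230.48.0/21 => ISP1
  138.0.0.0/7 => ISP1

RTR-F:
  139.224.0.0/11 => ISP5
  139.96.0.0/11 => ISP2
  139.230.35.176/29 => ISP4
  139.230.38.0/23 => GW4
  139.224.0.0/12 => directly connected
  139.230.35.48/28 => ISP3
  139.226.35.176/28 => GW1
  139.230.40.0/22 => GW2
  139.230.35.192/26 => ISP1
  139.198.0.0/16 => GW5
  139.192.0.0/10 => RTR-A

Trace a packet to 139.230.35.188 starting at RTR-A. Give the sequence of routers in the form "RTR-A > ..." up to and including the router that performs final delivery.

RTR-A > RTR-F

At RTR-A: longest match for 139.230.35.188 is 139.224.0.0/11 -> RTR-F
At RTR-F: longest match for 139.230.35.188 is 139.224.0.0/12 -> directly connected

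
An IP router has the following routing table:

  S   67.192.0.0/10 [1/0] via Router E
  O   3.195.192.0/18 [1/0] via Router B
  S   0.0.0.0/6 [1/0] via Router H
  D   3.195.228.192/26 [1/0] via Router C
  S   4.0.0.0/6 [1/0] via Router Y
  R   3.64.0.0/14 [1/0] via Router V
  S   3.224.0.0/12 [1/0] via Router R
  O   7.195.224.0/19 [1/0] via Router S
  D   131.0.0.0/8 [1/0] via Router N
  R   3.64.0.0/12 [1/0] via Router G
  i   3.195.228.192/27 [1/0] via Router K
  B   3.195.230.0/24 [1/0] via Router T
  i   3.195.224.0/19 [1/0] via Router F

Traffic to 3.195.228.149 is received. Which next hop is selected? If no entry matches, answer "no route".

Routes whose prefix contains 3.195.228.149:
  0.0.0.0/6 (0.0.0.0 - 3.255.255.255) -> Router H
  3.195.192.0/18 (3.195.192.0 - 3.195.255.255) -> Router B
  3.195.224.0/19 (3.195.224.0 - 3.195.255.255) -> Router F
More-specific entries that do NOT match:
  3.195.228.192/27 (3.195.228.192 - 3.195.228.223) does not contain 3.195.228.149
  3.195.228.192/26 (3.195.228.192 - 3.195.228.255) does not contain 3.195.228.149
  3.195.230.0/24 (3.195.230.0 - 3.195.230.255) does not contain 3.195.228.149
Longest matching prefix is /19 -> next hop Router F.

Router F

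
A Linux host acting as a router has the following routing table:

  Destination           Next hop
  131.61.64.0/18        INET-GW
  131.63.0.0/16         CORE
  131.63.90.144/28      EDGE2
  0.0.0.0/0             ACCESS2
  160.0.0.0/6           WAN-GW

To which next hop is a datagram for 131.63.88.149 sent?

CORE

Routes whose prefix contains 131.63.88.149:
  0.0.0.0/0 (default, matches everything) -> ACCESS2
  131.63.0.0/16 (131.63.0.0 - 131.63.255.255) -> CORE
More-specific entries that do NOT match:
  131.63.90.144/28 (131.63.90.144 - 131.63.90.159) does not contain 131.63.88.149
  131.61.64.0/18 (131.61.64.0 - 131.61.127.255) does not contain 131.63.88.149
Longest matching prefix is /16 -> next hop CORE.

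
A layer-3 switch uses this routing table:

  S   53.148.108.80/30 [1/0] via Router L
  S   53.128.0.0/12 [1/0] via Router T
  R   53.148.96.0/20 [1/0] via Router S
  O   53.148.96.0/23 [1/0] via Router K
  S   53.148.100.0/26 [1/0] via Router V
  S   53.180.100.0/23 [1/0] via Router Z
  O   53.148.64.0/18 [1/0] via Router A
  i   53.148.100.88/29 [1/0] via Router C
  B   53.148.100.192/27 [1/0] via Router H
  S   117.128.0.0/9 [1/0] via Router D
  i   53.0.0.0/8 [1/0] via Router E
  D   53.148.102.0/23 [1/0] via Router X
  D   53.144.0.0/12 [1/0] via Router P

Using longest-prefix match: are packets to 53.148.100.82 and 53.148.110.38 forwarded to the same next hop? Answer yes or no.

53.148.100.82: longest match 53.148.96.0/20 -> Router S
53.148.110.38: longest match 53.148.96.0/20 -> Router S

yes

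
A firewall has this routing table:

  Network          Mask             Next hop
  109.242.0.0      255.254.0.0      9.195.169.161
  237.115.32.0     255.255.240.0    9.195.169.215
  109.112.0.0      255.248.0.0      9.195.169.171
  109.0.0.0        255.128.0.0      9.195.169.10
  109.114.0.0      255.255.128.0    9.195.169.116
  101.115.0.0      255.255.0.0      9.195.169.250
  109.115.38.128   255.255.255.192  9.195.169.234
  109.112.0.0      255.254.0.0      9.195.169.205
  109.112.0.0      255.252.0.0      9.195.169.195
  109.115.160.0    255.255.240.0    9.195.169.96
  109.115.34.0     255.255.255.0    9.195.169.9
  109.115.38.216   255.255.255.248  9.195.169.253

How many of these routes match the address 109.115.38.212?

3

Prefixes containing 109.115.38.212:
  109.0.0.0/9 (109.0.0.0 - 109.127.255.255)
  109.112.0.0/13 (109.112.0.0 - 109.119.255.255)
  109.112.0.0/14 (109.112.0.0 - 109.115.255.255)
Total matching entries: 3.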